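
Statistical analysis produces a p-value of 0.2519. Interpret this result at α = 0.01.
Since p = 0.2519 > α = 0.01, fail to reject H₀.
There is insufficient evidence to reject the null hypothesis; the result is not statistically significant at the 0.01 level.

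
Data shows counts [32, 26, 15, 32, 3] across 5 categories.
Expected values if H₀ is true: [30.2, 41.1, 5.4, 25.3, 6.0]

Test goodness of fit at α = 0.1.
Chi-square goodness of fit test:
H₀: observed counts match expected distribution
H₁: observed counts differ from expected distribution
df = k - 1 = 4
χ² = Σ(O - E)²/E
   = (32 - 30.2)²/30.2 + (26 - 41.1)²/41.1 + (15 - 5.4)²/5.4 + (32 - 25.3)²/25.3 + (3 - 6.0)²/6.0
   = 0.107 + 5.548 + 17.067 + 1.774 + 1.500
   = 26.00
p-value < 0.0001

Since p-value < α = 0.1, we reject H₀.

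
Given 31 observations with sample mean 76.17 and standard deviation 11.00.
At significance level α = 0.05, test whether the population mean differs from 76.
One-sample t-test:
H₀: μ = 76
H₁: μ ≠ 76
df = n - 1 = 30
t = (x̄ - μ₀) / (s/√n) = (76.17 - 76) / (11.00/√31) = 0.086
p-value = 0.9320

Since p-value > α = 0.05, we fail to reject H₀.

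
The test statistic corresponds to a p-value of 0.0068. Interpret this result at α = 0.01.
Since p = 0.0068 < α = 0.01, reject H₀.
There is sufficient evidence to reject the null hypothesis; the result is statistically significant at the 0.01 level.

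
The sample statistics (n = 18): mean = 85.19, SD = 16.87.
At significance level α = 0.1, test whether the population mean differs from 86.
One-sample t-test:
H₀: μ = 86
H₁: μ ≠ 86
df = n - 1 = 17
t = (x̄ - μ₀) / (s/√n) = (85.19 - 86) / (16.87/√18) = -0.204
p-value = 0.8410

Since p-value > α = 0.1, we fail to reject H₀.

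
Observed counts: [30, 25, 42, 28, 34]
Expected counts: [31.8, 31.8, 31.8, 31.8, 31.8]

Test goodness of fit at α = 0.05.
Chi-square goodness of fit test:
H₀: observed counts match expected distribution
H₁: observed counts differ from expected distribution
df = k - 1 = 4
χ² = Σ(O - E)²/E
   = (30 - 31.8)²/31.8 + (25 - 31.8)²/31.8 + (42 - 31.8)²/31.8 + (28 - 31.8)²/31.8 + (34 - 31.8)²/31.8
   = 0.102 + 1.454 + 3.272 + 0.454 + 0.152
   = 5.43
p-value = 0.2456

Since p-value > α = 0.05, we fail to reject H₀.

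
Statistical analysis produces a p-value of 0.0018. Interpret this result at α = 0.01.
Since p = 0.0018 < α = 0.01, reject H₀.
There is sufficient evidence to reject the null hypothesis; the result is statistically significant at the 0.01 level.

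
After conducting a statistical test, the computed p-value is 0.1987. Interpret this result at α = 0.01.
Since p = 0.1987 > α = 0.01, fail to reject H₀.
There is insufficient evidence to reject the null hypothesis; the result is not statistically significant at the 0.01 level.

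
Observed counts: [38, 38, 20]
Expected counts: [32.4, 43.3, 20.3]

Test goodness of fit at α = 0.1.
Chi-square goodness of fit test:
H₀: observed counts match expected distribution
H₁: observed counts differ from expected distribution
df = k - 1 = 2
χ² = Σ(O - E)²/E
   = (38 - 32.4)²/32.4 + (38 - 43.3)²/43.3 + (20 - 20.3)²/20.3
   = 0.968 + 0.649 + 0.004
   = 1.62
p-value = 0.4446

Since p-value > α = 0.1, we fail to reject H₀.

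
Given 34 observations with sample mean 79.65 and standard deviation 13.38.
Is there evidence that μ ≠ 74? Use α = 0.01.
One-sample t-test:
H₀: μ = 74
H₁: μ ≠ 74
df = n - 1 = 33
t = (x̄ - μ₀) / (s/√n) = (79.65 - 74) / (13.38/√34) = 2.462
p-value = 0.0192

Since p-value > α = 0.01, we fail to reject H₀.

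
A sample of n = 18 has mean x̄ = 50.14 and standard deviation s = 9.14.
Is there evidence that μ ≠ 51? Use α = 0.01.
One-sample t-test:
H₀: μ = 51
H₁: μ ≠ 51
df = n - 1 = 17
t = (x̄ - μ₀) / (s/√n) = (50.14 - 51) / (9.14/√18) = -0.399
p-value = 0.6947

Since p-value > α = 0.01, we fail to reject H₀.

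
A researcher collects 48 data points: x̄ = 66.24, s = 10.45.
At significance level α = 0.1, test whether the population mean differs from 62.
One-sample t-test:
H₀: μ = 62
H₁: μ ≠ 62
df = n - 1 = 47
t = (x̄ - μ₀) / (s/√n) = (66.24 - 62) / (10.45/√48) = 2.811
p-value = 0.0072

Since p-value < α = 0.1, we reject H₀.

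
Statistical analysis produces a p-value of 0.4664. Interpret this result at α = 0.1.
Since p = 0.4664 > α = 0.1, fail to reject H₀.
There is insufficient evidence to reject the null hypothesis; the result is not statistically significant at the 0.1 level.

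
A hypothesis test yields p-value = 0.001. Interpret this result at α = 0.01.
Since p = 0.001 < α = 0.01, reject H₀.
There is sufficient evidence to reject the null hypothesis; the result is statistically significant at the 0.01 level.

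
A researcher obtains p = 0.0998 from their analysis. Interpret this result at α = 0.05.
Since p = 0.0998 > α = 0.05, fail to reject H₀.
There is insufficient evidence to reject the null hypothesis; the result is not statistically significant at the 0.05 level.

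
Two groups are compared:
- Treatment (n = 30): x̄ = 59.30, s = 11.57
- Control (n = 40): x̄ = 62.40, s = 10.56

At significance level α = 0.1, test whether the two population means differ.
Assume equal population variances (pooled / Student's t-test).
Student's two-sample t-test (equal variances):
H₀: μ₁ = μ₂
H₁: μ₁ ≠ μ₂
df = n₁ + n₂ - 2 = 68
Pooled variance s_p² = [(n₁-1)s₁² + (n₂-1)s₂²] / (n₁ + n₂ - 2) = [(29)(11.57²) + (39)(10.56²)] / 68 = 121.0458
SE = √(s_p²(1/n₁ + 1/n₂)) = √(121.0458 × (1/30 + 1/40)) = 2.6573
t = (x̄₁ - x̄₂) / SE = (59.30 - 62.40) / 2.6573 = -3.10 / 2.6573 = -1.167
p-value = 0.2474

Since p-value > α = 0.1, we fail to reject H₀.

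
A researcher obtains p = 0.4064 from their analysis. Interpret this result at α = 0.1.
Since p = 0.4064 > α = 0.1, fail to reject H₀.
There is insufficient evidence to reject the null hypothesis; the result is not statistically significant at the 0.1 level.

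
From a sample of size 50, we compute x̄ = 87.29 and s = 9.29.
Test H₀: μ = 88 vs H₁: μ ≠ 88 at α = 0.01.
One-sample t-test:
H₀: μ = 88
H₁: μ ≠ 88
df = n - 1 = 49
t = (x̄ - μ₀) / (s/√n) = (87.29 - 88) / (9.29/√50) = -0.540
p-value = 0.5914

Since p-value > α = 0.01, we fail to reject H₀.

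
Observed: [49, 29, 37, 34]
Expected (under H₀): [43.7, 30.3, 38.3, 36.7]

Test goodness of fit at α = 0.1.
Chi-square goodness of fit test:
H₀: observed counts match expected distribution
H₁: observed counts differ from expected distribution
df = k - 1 = 3
χ² = Σ(O - E)²/E
   = (49 - 43.7)²/43.7 + (29 - 30.3)²/30.3 + (37 - 38.3)²/38.3 + (34 - 36.7)²/36.7
   = 0.643 + 0.056 + 0.044 + 0.199
   = 0.94
p-value = 0.8154

Since p-value > α = 0.1, we fail to reject H₀.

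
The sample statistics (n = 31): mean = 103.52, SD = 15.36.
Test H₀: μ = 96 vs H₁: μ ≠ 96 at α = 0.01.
One-sample t-test:
H₀: μ = 96
H₁: μ ≠ 96
df = n - 1 = 30
t = (x̄ - μ₀) / (s/√n) = (103.52 - 96) / (15.36/√31) = 2.726
p-value = 0.0106

Since p-value > α = 0.01, we fail to reject H₀.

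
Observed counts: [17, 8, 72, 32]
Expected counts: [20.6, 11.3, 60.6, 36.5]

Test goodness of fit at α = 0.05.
Chi-square goodness of fit test:
H₀: observed counts match expected distribution
H₁: observed counts differ from expected distribution
df = k - 1 = 3
χ² = Σ(O - E)²/E
   = (17 - 20.6)²/20.6 + (8 - 11.3)²/11.3 + (72 - 60.6)²/60.6 + (32 - 36.5)²/36.5
   = 0.629 + 0.964 + 2.145 + 0.555
   = 4.29
p-value = 0.2316

Since p-value > α = 0.05, we fail to reject H₀.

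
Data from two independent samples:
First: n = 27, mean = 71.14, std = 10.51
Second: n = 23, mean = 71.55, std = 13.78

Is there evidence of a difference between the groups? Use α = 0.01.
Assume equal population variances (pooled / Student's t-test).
Student's two-sample t-test (equal variances):
H₀: μ₁ = μ₂
H₁: μ₁ ≠ μ₂
df = n₁ + n₂ - 2 = 48
Pooled variance s_p² = [(n₁-1)s₁² + (n₂-1)s₂²] / (n₁ + n₂ - 2) = [(26)(10.51²) + (22)(13.78²)] / 48 = 146.8647
SE = √(s_p²(1/n₁ + 1/n₂)) = √(146.8647 × (1/27 + 1/23)) = 3.4387
t = (x̄₁ - x̄₂) / SE = (71.14 - 71.55) / 3.4387 = -0.41 / 3.4387 = -0.119
p-value = 0.9056

Since p-value > α = 0.01, we fail to reject H₀.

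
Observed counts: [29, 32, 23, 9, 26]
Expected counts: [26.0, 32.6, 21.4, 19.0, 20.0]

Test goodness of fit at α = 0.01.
Chi-square goodness of fit test:
H₀: observed counts match expected distribution
H₁: observed counts differ from expected distribution
df = k - 1 = 4
χ² = Σ(O - E)²/E
   = (29 - 26.0)²/26.0 + (32 - 32.6)²/32.6 + (23 - 21.4)²/21.4 + (9 - 19.0)²/19.0 + (26 - 20.0)²/20.0
   = 0.346 + 0.011 + 0.120 + 5.263 + 1.800
   = 7.54
p-value = 0.1100

Since p-value > α = 0.01, we fail to reject H₀.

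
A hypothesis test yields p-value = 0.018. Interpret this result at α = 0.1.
Since p = 0.018 < α = 0.1, reject H₀.
There is sufficient evidence to reject the null hypothesis; the result is statistically significant at the 0.1 level.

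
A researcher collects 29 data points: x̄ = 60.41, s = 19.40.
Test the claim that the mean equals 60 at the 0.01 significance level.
One-sample t-test:
H₀: μ = 60
H₁: μ ≠ 60
df = n - 1 = 28
t = (x̄ - μ₀) / (s/√n) = (60.41 - 60) / (19.40/√29) = 0.114
p-value = 0.9102

Since p-value > α = 0.01, we fail to reject H₀.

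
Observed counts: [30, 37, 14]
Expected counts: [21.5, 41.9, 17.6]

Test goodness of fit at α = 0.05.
Chi-square goodness of fit test:
H₀: observed counts match expected distribution
H₁: observed counts differ from expected distribution
df = k - 1 = 2
χ² = Σ(O - E)²/E
   = (30 - 21.5)²/21.5 + (37 - 41.9)²/41.9 + (14 - 17.6)²/17.6
   = 3.360 + 0.573 + 0.736
   = 4.67
p-value = 0.0968

Since p-value > α = 0.05, we fail to reject H₀.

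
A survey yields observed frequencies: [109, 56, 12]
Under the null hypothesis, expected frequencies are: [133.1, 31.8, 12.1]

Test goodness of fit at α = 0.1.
Chi-square goodness of fit test:
H₀: observed counts match expected distribution
H₁: observed counts differ from expected distribution
df = k - 1 = 2
χ² = Σ(O - E)²/E
   = (109 - 133.1)²/133.1 + (56 - 31.8)²/31.8 + (12 - 12.1)²/12.1
   = 4.364 + 18.416 + 0.001
   = 22.78
p-value < 0.0001

Since p-value < α = 0.1, we reject H₀.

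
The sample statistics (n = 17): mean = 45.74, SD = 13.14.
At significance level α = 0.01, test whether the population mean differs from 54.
One-sample t-test:
H₀: μ = 54
H₁: μ ≠ 54
df = n - 1 = 16
t = (x̄ - μ₀) / (s/√n) = (45.74 - 54) / (13.14/√17) = -2.592
p-value = 0.0197

Since p-value > α = 0.01, we fail to reject H₀.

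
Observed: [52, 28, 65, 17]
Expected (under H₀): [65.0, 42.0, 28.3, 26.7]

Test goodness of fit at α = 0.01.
Chi-square goodness of fit test:
H₀: observed counts match expected distribution
H₁: observed counts differ from expected distribution
df = k - 1 = 3
χ² = Σ(O - E)²/E
   = (52 - 65.0)²/65.0 + (28 - 42.0)²/42.0 + (65 - 28.3)²/28.3 + (17 - 26.7)²/26.7
   = 2.600 + 4.667 + 47.593 + 3.524
   = 58.38
p-value < 0.0001

Since p-value < α = 0.01, we reject H₀.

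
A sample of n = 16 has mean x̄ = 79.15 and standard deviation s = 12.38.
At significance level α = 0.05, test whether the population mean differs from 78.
One-sample t-test:
H₀: μ = 78
H₁: μ ≠ 78
df = n - 1 = 15
t = (x̄ - μ₀) / (s/√n) = (79.15 - 78) / (12.38/√16) = 0.372
p-value = 0.7154

Since p-value > α = 0.05, we fail to reject H₀.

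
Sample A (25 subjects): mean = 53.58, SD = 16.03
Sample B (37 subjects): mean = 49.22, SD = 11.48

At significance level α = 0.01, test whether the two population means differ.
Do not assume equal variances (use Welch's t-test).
Welch's two-sample t-test:
H₀: μ₁ = μ₂
H₁: μ₁ ≠ μ₂
s₁²/n₁ = 16.03²/25 = 10.2784,  s₂²/n₂ = 11.48²/37 = 3.5619
SE = √(s₁²/n₁ + s₂²/n₂) = √(10.2784 + 3.5619) = 3.7203
df (Welch-Satterthwaite) = (s₁²/n₁ + s₂²/n₂)² / [(s₁²/n₁)²/(n₁-1) + (s₂²/n₂)²/(n₂-1)] ≈ 40.29
t = (x̄₁ - x̄₂) / SE = (53.58 - 49.22) / 3.7203 = 4.36 / 3.7203 = 1.172
p-value = 0.2481

Since p-value > α = 0.01, we fail to reject H₀.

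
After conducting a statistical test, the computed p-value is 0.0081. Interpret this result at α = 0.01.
Since p = 0.0081 < α = 0.01, reject H₀.
There is sufficient evidence to reject the null hypothesis; the result is statistically significant at the 0.01 level.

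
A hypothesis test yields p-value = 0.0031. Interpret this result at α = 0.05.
Since p = 0.0031 < α = 0.05, reject H₀.
There is sufficient evidence to reject the null hypothesis; the result is statistically significant at the 0.05 level.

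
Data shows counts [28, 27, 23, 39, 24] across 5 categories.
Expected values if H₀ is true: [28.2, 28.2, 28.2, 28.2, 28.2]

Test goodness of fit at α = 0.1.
Chi-square goodness of fit test:
H₀: observed counts match expected distribution
H₁: observed counts differ from expected distribution
df = k - 1 = 4
χ² = Σ(O - E)²/E
   = (28 - 28.2)²/28.2 + (27 - 28.2)²/28.2 + (23 - 28.2)²/28.2 + (39 - 28.2)²/28.2 + (24 - 28.2)²/28.2
   = 0.001 + 0.051 + 0.959 + 4.136 + 0.626
   = 5.77
p-value = 0.2168

Since p-value > α = 0.1, we fail to reject H₀.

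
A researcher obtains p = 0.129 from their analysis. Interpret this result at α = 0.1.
Since p = 0.129 > α = 0.1, fail to reject H₀.
There is insufficient evidence to reject the null hypothesis; the result is not statistically significant at the 0.1 level.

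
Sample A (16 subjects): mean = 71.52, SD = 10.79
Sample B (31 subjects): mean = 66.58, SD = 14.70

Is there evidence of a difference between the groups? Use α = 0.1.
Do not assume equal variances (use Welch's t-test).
Welch's two-sample t-test:
H₀: μ₁ = μ₂
H₁: μ₁ ≠ μ₂
s₁²/n₁ = 10.79²/16 = 7.2765,  s₂²/n₂ = 14.70²/31 = 6.9706
SE = √(s₁²/n₁ + s₂²/n₂) = √(7.2765 + 6.9706) = 3.7745
df (Welch-Satterthwaite) = (s₁²/n₁ + s₂²/n₂)² / [(s₁²/n₁)²/(n₁-1) + (s₂²/n₂)²/(n₂-1)] ≈ 39.42
t = (x̄₁ - x̄₂) / SE = (71.52 - 66.58) / 3.7745 = 4.94 / 3.7745 = 1.309
p-value = 0.1982

Since p-value > α = 0.1, we fail to reject H₀.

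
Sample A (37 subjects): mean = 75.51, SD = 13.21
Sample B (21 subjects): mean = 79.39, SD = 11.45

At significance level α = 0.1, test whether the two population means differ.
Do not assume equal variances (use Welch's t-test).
Welch's two-sample t-test:
H₀: μ₁ = μ₂
H₁: μ₁ ≠ μ₂
s₁²/n₁ = 13.21²/37 = 4.7163,  s₂²/n₂ = 11.45²/21 = 6.2430
SE = √(s₁²/n₁ + s₂²/n₂) = √(4.7163 + 6.2430) = 3.3105
df (Welch-Satterthwaite) = (s₁²/n₁ + s₂²/n₂)² / [(s₁²/n₁)²/(n₁-1) + (s₂²/n₂)²/(n₂-1)] ≈ 46.80
t = (x̄₁ - x̄₂) / SE = (75.51 - 79.39) / 3.3105 = -3.88 / 3.3105 = -1.172
p-value = 0.2471

Since p-value > α = 0.1, we fail to reject H₀.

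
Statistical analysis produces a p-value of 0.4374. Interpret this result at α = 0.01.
Since p = 0.4374 > α = 0.01, fail to reject H₀.
There is insufficient evidence to reject the null hypothesis; the result is not statistically significant at the 0.01 level.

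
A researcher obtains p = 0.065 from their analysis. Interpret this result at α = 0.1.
Since p = 0.065 < α = 0.1, reject H₀.
There is sufficient evidence to reject the null hypothesis; the result is statistically significant at the 0.1 level.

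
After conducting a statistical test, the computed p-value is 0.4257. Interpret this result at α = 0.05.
Since p = 0.4257 > α = 0.05, fail to reject H₀.
There is insufficient evidence to reject the null hypothesis; the result is not statistically significant at the 0.05 level.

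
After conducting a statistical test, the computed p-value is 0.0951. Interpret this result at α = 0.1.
Since p = 0.0951 < α = 0.1, reject H₀.
There is sufficient evidence to reject the null hypothesis; the result is statistically significant at the 0.1 level.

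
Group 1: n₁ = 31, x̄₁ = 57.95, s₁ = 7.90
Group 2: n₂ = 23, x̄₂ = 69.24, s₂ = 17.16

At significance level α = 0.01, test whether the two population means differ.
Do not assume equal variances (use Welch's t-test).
Welch's two-sample t-test:
H₀: μ₁ = μ₂
H₁: μ₁ ≠ μ₂
s₁²/n₁ = 7.90²/31 = 2.0132,  s₂²/n₂ = 17.16²/23 = 12.8029
SE = √(s₁²/n₁ + s₂²/n₂) = √(2.0132 + 12.8029) = 3.8492
df (Welch-Satterthwaite) = (s₁²/n₁ + s₂²/n₂)² / [(s₁²/n₁)²/(n₁-1) + (s₂²/n₂)²/(n₂-1)] ≈ 28.94
t = (x̄₁ - x̄₂) / SE = (57.95 - 69.24) / 3.8492 = -11.29 / 3.8492 = -2.933
p-value = 0.0065

Since p-value < α = 0.01, we reject H₀.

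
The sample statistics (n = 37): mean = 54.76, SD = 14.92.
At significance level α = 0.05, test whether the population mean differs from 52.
One-sample t-test:
H₀: μ = 52
H₁: μ ≠ 52
df = n - 1 = 36
t = (x̄ - μ₀) / (s/√n) = (54.76 - 52) / (14.92/√37) = 1.125
p-value = 0.2679

Since p-value > α = 0.05, we fail to reject H₀.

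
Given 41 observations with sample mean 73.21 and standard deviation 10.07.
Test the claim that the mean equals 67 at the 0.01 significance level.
One-sample t-test:
H₀: μ = 67
H₁: μ ≠ 67
df = n - 1 = 40
t = (x̄ - μ₀) / (s/√n) = (73.21 - 67) / (10.07/√41) = 3.949
p-value = 0.0003

Since p-value < α = 0.01, we reject H₀.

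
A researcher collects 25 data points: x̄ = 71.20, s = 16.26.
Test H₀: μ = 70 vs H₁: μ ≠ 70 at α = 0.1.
One-sample t-test:
H₀: μ = 70
H₁: μ ≠ 70
df = n - 1 = 24
t = (x̄ - μ₀) / (s/√n) = (71.20 - 70) / (16.26/√25) = 0.369
p-value = 0.7154

Since p-value > α = 0.1, we fail to reject H₀.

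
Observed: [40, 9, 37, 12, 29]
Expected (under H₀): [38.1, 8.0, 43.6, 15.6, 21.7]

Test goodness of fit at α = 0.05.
Chi-square goodness of fit test:
H₀: observed counts match expected distribution
H₁: observed counts differ from expected distribution
df = k - 1 = 4
χ² = Σ(O - E)²/E
   = (40 - 38.1)²/38.1 + (9 - 8.0)²/8.0 + (37 - 43.6)²/43.6 + (12 - 15.6)²/15.6 + (29 - 21.7)²/21.7
   = 0.095 + 0.125 + 0.999 + 0.831 + 2.456
   = 4.51
p-value = 0.3419

Since p-value > α = 0.05, we fail to reject H₀.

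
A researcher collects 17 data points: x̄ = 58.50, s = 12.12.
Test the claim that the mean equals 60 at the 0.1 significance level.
One-sample t-test:
H₀: μ = 60
H₁: μ ≠ 60
df = n - 1 = 16
t = (x̄ - μ₀) / (s/√n) = (58.50 - 60) / (12.12/√17) = -0.510
p-value = 0.6168

Since p-value > α = 0.1, we fail to reject H₀.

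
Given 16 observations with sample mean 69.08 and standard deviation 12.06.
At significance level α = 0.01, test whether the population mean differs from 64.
One-sample t-test:
H₀: μ = 64
H₁: μ ≠ 64
df = n - 1 = 15
t = (x̄ - μ₀) / (s/√n) = (69.08 - 64) / (12.06/√16) = 1.685
p-value = 0.1127

Since p-value > α = 0.01, we fail to reject H₀.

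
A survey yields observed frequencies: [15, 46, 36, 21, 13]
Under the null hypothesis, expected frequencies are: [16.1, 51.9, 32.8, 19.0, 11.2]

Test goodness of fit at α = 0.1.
Chi-square goodness of fit test:
H₀: observed counts match expected distribution
H₁: observed counts differ from expected distribution
df = k - 1 = 4
χ² = Σ(O - E)²/E
   = (15 - 16.1)²/16.1 + (46 - 51.9)²/51.9 + (36 - 32.8)²/32.8 + (21 - 19.0)²/19.0 + (13 - 11.2)²/11.2
   = 0.075 + 0.671 + 0.312 + 0.211 + 0.289
   = 1.56
p-value = 0.8163

Since p-value > α = 0.1, we fail to reject H₀.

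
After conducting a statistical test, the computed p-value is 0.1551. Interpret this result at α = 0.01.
Since p = 0.1551 > α = 0.01, fail to reject H₀.
There is insufficient evidence to reject the null hypothesis; the result is not statistically significant at the 0.01 level.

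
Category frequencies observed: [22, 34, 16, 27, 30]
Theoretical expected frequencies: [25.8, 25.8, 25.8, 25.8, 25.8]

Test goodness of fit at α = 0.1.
Chi-square goodness of fit test:
H₀: observed counts match expected distribution
H₁: observed counts differ from expected distribution
df = k - 1 = 4
χ² = Σ(O - E)²/E
   = (22 - 25.8)²/25.8 + (34 - 25.8)²/25.8 + (16 - 25.8)²/25.8 + (27 - 25.8)²/25.8 + (30 - 25.8)²/25.8
   = 0.560 + 2.606 + 3.722 + 0.056 + 0.684
   = 7.63
p-value = 0.1062

Since p-value > α = 0.1, we fail to reject H₀.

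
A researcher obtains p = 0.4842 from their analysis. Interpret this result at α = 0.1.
Since p = 0.4842 > α = 0.1, fail to reject H₀.
There is insufficient evidence to reject the null hypothesis; the result is not statistically significant at the 0.1 level.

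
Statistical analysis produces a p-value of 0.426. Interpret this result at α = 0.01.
Since p = 0.426 > α = 0.01, fail to reject H₀.
There is insufficient evidence to reject the null hypothesis; the result is not statistically significant at the 0.01 level.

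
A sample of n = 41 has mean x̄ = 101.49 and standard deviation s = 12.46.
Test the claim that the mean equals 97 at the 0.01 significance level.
One-sample t-test:
H₀: μ = 97
H₁: μ ≠ 97
df = n - 1 = 40
t = (x̄ - μ₀) / (s/√n) = (101.49 - 97) / (12.46/√41) = 2.307
p-value = 0.0263

Since p-value > α = 0.01, we fail to reject H₀.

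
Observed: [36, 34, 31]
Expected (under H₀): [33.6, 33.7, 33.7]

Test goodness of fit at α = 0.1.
Chi-square goodness of fit test:
H₀: observed counts match expected distribution
H₁: observed counts differ from expected distribution
df = k - 1 = 2
χ² = Σ(O - E)²/E
   = (36 - 33.6)²/33.6 + (34 - 33.7)²/33.7 + (31 - 33.7)²/33.7
   = 0.171 + 0.003 + 0.216
   = 0.39
p-value = 0.8227

Since p-value > α = 0.1, we fail to reject H₀.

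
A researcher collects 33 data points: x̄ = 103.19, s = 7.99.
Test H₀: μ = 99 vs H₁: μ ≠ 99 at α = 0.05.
One-sample t-test:
H₀: μ = 99
H₁: μ ≠ 99
df = n - 1 = 32
t = (x̄ - μ₀) / (s/√n) = (103.19 - 99) / (7.99/√33) = 3.012
p-value = 0.0050

Since p-value < α = 0.05, we reject H₀.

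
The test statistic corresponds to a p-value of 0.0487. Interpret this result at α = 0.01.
Since p = 0.0487 > α = 0.01, fail to reject H₀.
There is insufficient evidence to reject the null hypothesis; the result is not statistically significant at the 0.01 level.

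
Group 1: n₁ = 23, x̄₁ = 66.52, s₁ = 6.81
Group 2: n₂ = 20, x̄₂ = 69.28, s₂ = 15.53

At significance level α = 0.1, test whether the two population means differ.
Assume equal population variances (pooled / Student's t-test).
Student's two-sample t-test (equal variances):
H₀: μ₁ = μ₂
H₁: μ₁ ≠ μ₂
df = n₁ + n₂ - 2 = 41
Pooled variance s_p² = [(n₁-1)s₁² + (n₂-1)s₂²] / (n₁ + n₂ - 2) = [(22)(6.81²) + (19)(15.53²)] / 41 = 136.6515
SE = √(s_p²(1/n₁ + 1/n₂)) = √(136.6515 × (1/23 + 1/20)) = 3.5741
t = (x̄₁ - x̄₂) / SE = (66.52 - 69.28) / 3.5741 = -2.76 / 3.5741 = -0.772
p-value = 0.4444

Since p-value > α = 0.1, we fail to reject H₀.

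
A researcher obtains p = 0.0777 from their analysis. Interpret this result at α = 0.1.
Since p = 0.0777 < α = 0.1, reject H₀.
There is sufficient evidence to reject the null hypothesis; the result is statistically significant at the 0.1 level.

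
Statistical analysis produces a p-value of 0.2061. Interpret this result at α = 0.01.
Since p = 0.2061 > α = 0.01, fail to reject H₀.
There is insufficient evidence to reject the null hypothesis; the result is not statistically significant at the 0.01 level.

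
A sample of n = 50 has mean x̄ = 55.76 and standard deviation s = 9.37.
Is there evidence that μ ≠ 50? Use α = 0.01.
One-sample t-test:
H₀: μ = 50
H₁: μ ≠ 50
df = n - 1 = 49
t = (x̄ - μ₀) / (s/√n) = (55.76 - 50) / (9.37/√50) = 4.347
p-value = 0.0001

Since p-value < α = 0.01, we reject H₀.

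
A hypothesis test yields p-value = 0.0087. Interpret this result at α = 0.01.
Since p = 0.0087 < α = 0.01, reject H₀.
There is sufficient evidence to reject the null hypothesis; the result is statistically significant at the 0.01 level.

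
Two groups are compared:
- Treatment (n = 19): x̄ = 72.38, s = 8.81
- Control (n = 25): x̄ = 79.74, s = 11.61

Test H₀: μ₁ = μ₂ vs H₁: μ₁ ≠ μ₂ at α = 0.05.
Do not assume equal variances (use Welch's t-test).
Welch's two-sample t-test:
H₀: μ₁ = μ₂
H₁: μ₁ ≠ μ₂
s₁²/n₁ = 8.81²/19 = 4.0851,  s₂²/n₂ = 11.61²/25 = 5.3917
SE = √(s₁²/n₁ + s₂²/n₂) = √(4.0851 + 5.3917) = 3.0784
df (Welch-Satterthwaite) = (s₁²/n₁ + s₂²/n₂)² / [(s₁²/n₁)²/(n₁-1) + (s₂²/n₂)²/(n₂-1)] ≈ 42.00
t = (x̄₁ - x̄₂) / SE = (72.38 - 79.74) / 3.0784 = -7.36 / 3.0784 = -2.391
p-value = 0.0214

Since p-value < α = 0.05, we reject H₀.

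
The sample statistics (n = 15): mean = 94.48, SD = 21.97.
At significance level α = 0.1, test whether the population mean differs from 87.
One-sample t-test:
H₀: μ = 87
H₁: μ ≠ 87
df = n - 1 = 14
t = (x̄ - μ₀) / (s/√n) = (94.48 - 87) / (21.97/√15) = 1.319
p-value = 0.2085

Since p-value > α = 0.1, we fail to reject H₀.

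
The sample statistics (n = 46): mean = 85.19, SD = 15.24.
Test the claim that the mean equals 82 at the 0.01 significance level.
One-sample t-test:
H₀: μ = 82
H₁: μ ≠ 82
df = n - 1 = 45
t = (x̄ - μ₀) / (s/√n) = (85.19 - 82) / (15.24/√46) = 1.420
p-value = 0.1626

Since p-value > α = 0.01, we fail to reject H₀.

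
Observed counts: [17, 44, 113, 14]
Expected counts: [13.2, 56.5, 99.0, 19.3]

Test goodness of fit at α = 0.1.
Chi-square goodness of fit test:
H₀: observed counts match expected distribution
H₁: observed counts differ from expected distribution
df = k - 1 = 3
χ² = Σ(O - E)²/E
   = (17 - 13.2)²/13.2 + (44 - 56.5)²/56.5 + (113 - 99.0)²/99.0 + (14 - 19.3)²/19.3
   = 1.094 + 2.765 + 1.980 + 1.455
   = 7.29
p-value = 0.0631

Since p-value < α = 0.1, we reject H₀.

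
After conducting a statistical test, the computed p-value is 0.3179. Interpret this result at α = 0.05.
Since p = 0.3179 > α = 0.05, fail to reject H₀.
There is insufficient evidence to reject the null hypothesis; the result is not statistically significant at the 0.05 level.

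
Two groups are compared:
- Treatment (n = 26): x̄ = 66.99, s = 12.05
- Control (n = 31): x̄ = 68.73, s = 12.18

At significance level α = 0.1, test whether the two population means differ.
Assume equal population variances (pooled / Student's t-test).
Student's two-sample t-test (equal variances):
H₀: μ₁ = μ₂
H₁: μ₁ ≠ μ₂
df = n₁ + n₂ - 2 = 55
Pooled variance s_p² = [(n₁-1)s₁² + (n₂-1)s₂²] / (n₁ + n₂ - 2) = [(25)(12.05²) + (30)(12.18²)] / 55 = 146.9206
SE = √(s_p²(1/n₁ + 1/n₂)) = √(146.9206 × (1/26 + 1/31)) = 3.2234
t = (x̄₁ - x̄₂) / SE = (66.99 - 68.73) / 3.2234 = -1.74 / 3.2234 = -0.540
p-value = 0.5915

Since p-value > α = 0.1, we fail to reject H₀.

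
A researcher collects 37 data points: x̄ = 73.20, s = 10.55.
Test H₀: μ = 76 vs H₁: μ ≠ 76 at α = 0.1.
One-sample t-test:
H₀: μ = 76
H₁: μ ≠ 76
df = n - 1 = 36
t = (x̄ - μ₀) / (s/√n) = (73.20 - 76) / (10.55/√37) = -1.614
p-value = 0.1152

Since p-value > α = 0.1, we fail to reject H₀.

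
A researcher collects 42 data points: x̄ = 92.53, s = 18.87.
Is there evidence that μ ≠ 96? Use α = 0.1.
One-sample t-test:
H₀: μ = 96
H₁: μ ≠ 96
df = n - 1 = 41
t = (x̄ - μ₀) / (s/√n) = (92.53 - 96) / (18.87/√42) = -1.192
p-value = 0.2402

Since p-value > α = 0.1, we fail to reject H₀.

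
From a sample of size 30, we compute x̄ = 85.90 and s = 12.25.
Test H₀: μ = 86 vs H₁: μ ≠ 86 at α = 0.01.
One-sample t-test:
H₀: μ = 86
H₁: μ ≠ 86
df = n - 1 = 29
t = (x̄ - μ₀) / (s/√n) = (85.90 - 86) / (12.25/√30) = -0.045
p-value = 0.9646

Since p-value > α = 0.01, we fail to reject H₀.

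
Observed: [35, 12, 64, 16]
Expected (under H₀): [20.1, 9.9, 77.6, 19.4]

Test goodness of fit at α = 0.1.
Chi-square goodness of fit test:
H₀: observed counts match expected distribution
H₁: observed counts differ from expected distribution
df = k - 1 = 3
χ² = Σ(O - E)²/E
   = (35 - 20.1)²/20.1 + (12 - 9.9)²/9.9 + (64 - 77.6)²/77.6 + (16 - 19.4)²/19.4
   = 11.045 + 0.445 + 2.384 + 0.596
   = 14.47
p-value = 0.0023

Since p-value < α = 0.1, we reject H₀.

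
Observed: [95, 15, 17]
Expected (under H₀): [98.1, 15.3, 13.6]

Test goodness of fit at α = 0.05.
Chi-square goodness of fit test:
H₀: observed counts match expected distribution
H₁: observed counts differ from expected distribution
df = k - 1 = 2
χ² = Σ(O - E)²/E
   = (95 - 98.1)²/98.1 + (15 - 15.3)²/15.3 + (17 - 13.6)²/13.6
   = 0.098 + 0.006 + 0.850
   = 0.95
p-value = 0.6207

Since p-value > α = 0.05, we fail to reject H₀.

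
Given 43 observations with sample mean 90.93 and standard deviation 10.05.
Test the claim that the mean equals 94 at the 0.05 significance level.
One-sample t-test:
H₀: μ = 94
H₁: μ ≠ 94
df = n - 1 = 42
t = (x̄ - μ₀) / (s/√n) = (90.93 - 94) / (10.05/√43) = -2.003
p-value = 0.0516

Since p-value > α = 0.05, we fail to reject H₀.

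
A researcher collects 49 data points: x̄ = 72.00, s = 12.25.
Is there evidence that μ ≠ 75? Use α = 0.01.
One-sample t-test:
H₀: μ = 75
H₁: μ ≠ 75
df = n - 1 = 48
t = (x̄ - μ₀) / (s/√n) = (72.00 - 75) / (12.25/√49) = -1.714
p-value = 0.0929

Since p-value > α = 0.01, we fail to reject H₀.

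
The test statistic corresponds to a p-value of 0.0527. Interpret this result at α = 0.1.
Since p = 0.0527 < α = 0.1, reject H₀.
There is sufficient evidence to reject the null hypothesis; the result is statistically significant at the 0.1 level.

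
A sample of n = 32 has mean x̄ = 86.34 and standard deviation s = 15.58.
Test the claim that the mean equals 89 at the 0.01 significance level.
One-sample t-test:
H₀: μ = 89
H₁: μ ≠ 89
df = n - 1 = 31
t = (x̄ - μ₀) / (s/√n) = (86.34 - 89) / (15.58/√32) = -0.966
p-value = 0.3416

Since p-value > α = 0.01, we fail to reject H₀.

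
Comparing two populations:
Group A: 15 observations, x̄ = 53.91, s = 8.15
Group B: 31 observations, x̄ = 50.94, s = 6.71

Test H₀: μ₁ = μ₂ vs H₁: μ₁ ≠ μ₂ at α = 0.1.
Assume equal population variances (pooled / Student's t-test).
Student's two-sample t-test (equal variances):
H₀: μ₁ = μ₂
H₁: μ₁ ≠ μ₂
df = n₁ + n₂ - 2 = 44
Pooled variance s_p² = [(n₁-1)s₁² + (n₂-1)s₂²] / (n₁ + n₂ - 2) = [(14)(8.15²) + (30)(6.71²)] / 44 = 51.8327
SE = √(s_p²(1/n₁ + 1/n₂)) = √(51.8327 × (1/15 + 1/31)) = 2.2644
t = (x̄₁ - x̄₂) / SE = (53.91 - 50.94) / 2.2644 = 2.97 / 2.2644 = 1.312
p-value = 0.1965

Since p-value > α = 0.1, we fail to reject H₀.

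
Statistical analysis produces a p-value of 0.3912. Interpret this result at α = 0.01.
Since p = 0.3912 > α = 0.01, fail to reject H₀.
There is insufficient evidence to reject the null hypothesis; the result is not statistically significant at the 0.01 level.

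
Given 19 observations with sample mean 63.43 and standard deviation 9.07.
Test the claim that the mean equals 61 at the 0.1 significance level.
One-sample t-test:
H₀: μ = 61
H₁: μ ≠ 61
df = n - 1 = 18
t = (x̄ - μ₀) / (s/√n) = (63.43 - 61) / (9.07/√19) = 1.168
p-value = 0.2581

Since p-value > α = 0.1, we fail to reject H₀.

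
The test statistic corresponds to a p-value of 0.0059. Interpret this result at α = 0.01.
Since p = 0.0059 < α = 0.01, reject H₀.
There is sufficient evidence to reject the null hypothesis; the result is statistically significant at the 0.01 level.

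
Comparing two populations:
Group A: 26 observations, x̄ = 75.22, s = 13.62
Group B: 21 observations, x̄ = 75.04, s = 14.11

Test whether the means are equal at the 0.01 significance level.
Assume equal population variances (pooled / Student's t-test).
Student's two-sample t-test (equal variances):
H₀: μ₁ = μ₂
H₁: μ₁ ≠ μ₂
df = n₁ + n₂ - 2 = 45
Pooled variance s_p² = [(n₁-1)s₁² + (n₂-1)s₂²] / (n₁ + n₂ - 2) = [(25)(13.62²) + (20)(14.11²)] / 45 = 191.5434
SE = √(s_p²(1/n₁ + 1/n₂)) = √(191.5434 × (1/26 + 1/21)) = 4.0606
t = (x̄₁ - x̄₂) / SE = (75.22 - 75.04) / 4.0606 = 0.18 / 4.0606 = 0.044
p-value = 0.9648

Since p-value > α = 0.01, we fail to reject H₀.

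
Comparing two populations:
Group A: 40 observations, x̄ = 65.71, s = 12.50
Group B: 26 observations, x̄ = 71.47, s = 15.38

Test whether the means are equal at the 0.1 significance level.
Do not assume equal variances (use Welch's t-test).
Welch's two-sample t-test:
H₀: μ₁ = μ₂
H₁: μ₁ ≠ μ₂
s₁²/n₁ = 12.50²/40 = 3.9062,  s₂²/n₂ = 15.38²/26 = 9.0979
SE = √(s₁²/n₁ + s₂²/n₂) = √(3.9062 + 9.0979) = 3.6061
df (Welch-Satterthwaite) = (s₁²/n₁ + s₂²/n₂)² / [(s₁²/n₁)²/(n₁-1) + (s₂²/n₂)²/(n₂-1)] ≈ 45.68
t = (x̄₁ - x̄₂) / SE = (65.71 - 71.47) / 3.6061 = -5.76 / 3.6061 = -1.597
p-value = 0.1171

Since p-value > α = 0.1, we fail to reject H₀.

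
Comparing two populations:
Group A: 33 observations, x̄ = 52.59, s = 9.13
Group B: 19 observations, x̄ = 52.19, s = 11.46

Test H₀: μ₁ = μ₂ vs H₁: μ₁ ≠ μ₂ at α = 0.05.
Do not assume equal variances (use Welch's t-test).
Welch's two-sample t-test:
H₀: μ₁ = μ₂
H₁: μ₁ ≠ μ₂
s₁²/n₁ = 9.13²/33 = 2.5260,  s₂²/n₂ = 11.46²/19 = 6.9122
SE = √(s₁²/n₁ + s₂²/n₂) = √(2.5260 + 6.9122) = 3.0722
df (Welch-Satterthwaite) = (s₁²/n₁ + s₂²/n₂)² / [(s₁²/n₁)²/(n₁-1) + (s₂²/n₂)²/(n₂-1)] ≈ 31.21
t = (x̄₁ - x̄₂) / SE = (52.59 - 52.19) / 3.0722 = 0.40 / 3.0722 = 0.130
p-value = 0.8972

Since p-value > α = 0.05, we fail to reject H₀.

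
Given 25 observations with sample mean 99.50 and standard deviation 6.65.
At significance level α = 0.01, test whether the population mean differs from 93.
One-sample t-test:
H₀: μ = 93
H₁: μ ≠ 93
df = n - 1 = 24
t = (x̄ - μ₀) / (s/√n) = (99.50 - 93) / (6.65/√25) = 4.887
p-value = 0.0001

Since p-value < α = 0.01, we reject H₀.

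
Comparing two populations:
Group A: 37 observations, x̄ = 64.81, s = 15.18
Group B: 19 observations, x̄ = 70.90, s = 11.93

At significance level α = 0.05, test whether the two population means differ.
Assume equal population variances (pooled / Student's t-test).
Student's two-sample t-test (equal variances):
H₀: μ₁ = μ₂
H₁: μ₁ ≠ μ₂
df = n₁ + n₂ - 2 = 54
Pooled variance s_p² = [(n₁-1)s₁² + (n₂-1)s₂²] / (n₁ + n₂ - 2) = [(36)(15.18²) + (18)(11.93²)] / 54 = 201.0632
SE = √(s_p²(1/n₁ + 1/n₂)) = √(201.0632 × (1/37 + 1/19)) = 4.0021
t = (x̄₁ - x̄₂) / SE = (64.81 - 70.90) / 4.0021 = -6.09 / 4.0021 = -1.522
p-value = 0.1339

Since p-value > α = 0.05, we fail to reject H₀.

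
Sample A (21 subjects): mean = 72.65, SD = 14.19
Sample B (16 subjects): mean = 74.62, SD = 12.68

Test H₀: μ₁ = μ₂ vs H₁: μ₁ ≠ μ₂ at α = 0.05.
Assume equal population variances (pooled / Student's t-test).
Student's two-sample t-test (equal variances):
H₀: μ₁ = μ₂
H₁: μ₁ ≠ μ₂
df = n₁ + n₂ - 2 = 35
Pooled variance s_p² = [(n₁-1)s₁² + (n₂-1)s₂²] / (n₁ + n₂ - 2) = [(20)(14.19²) + (15)(12.68²)] / 35 = 183.9674
SE = √(s_p²(1/n₁ + 1/n₂)) = √(183.9674 × (1/21 + 1/16)) = 4.5009
t = (x̄₁ - x̄₂) / SE = (72.65 - 74.62) / 4.5009 = -1.97 / 4.5009 = -0.438
p-value = 0.6643

Since p-value > α = 0.05, we fail to reject H₀.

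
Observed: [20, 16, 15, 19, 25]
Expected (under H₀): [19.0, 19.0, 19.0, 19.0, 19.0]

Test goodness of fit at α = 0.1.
Chi-square goodness of fit test:
H₀: observed counts match expected distribution
H₁: observed counts differ from expected distribution
df = k - 1 = 4
χ² = Σ(O - E)²/E
   = (20 - 19.0)²/19.0 + (16 - 19.0)²/19.0 + (15 - 19.0)²/19.0 + (19 - 19.0)²/19.0 + (25 - 19.0)²/19.0
   = 0.053 + 0.474 + 0.842 + 0.000 + 1.895
   = 3.26
p-value = 0.5148

Since p-value > α = 0.1, we fail to reject H₀.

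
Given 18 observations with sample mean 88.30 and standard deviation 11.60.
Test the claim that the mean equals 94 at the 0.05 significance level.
One-sample t-test:
H₀: μ = 94
H₁: μ ≠ 94
df = n - 1 = 17
t = (x̄ - μ₀) / (s/√n) = (88.30 - 94) / (11.60/√18) = -2.085
p-value = 0.0525

Since p-value > α = 0.05, we fail to reject H₀.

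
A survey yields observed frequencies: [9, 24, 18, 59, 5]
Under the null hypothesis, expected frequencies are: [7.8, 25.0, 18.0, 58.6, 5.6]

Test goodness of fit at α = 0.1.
Chi-square goodness of fit test:
H₀: observed counts match expected distribution
H₁: observed counts differ from expected distribution
df = k - 1 = 4
χ² = Σ(O - E)²/E
   = (9 - 7.8)²/7.8 + (24 - 25.0)²/25.0 + (18 - 18.0)²/18.0 + (59 - 58.6)²/58.6 + (5 - 5.6)²/5.6
   = 0.185 + 0.040 + 0.000 + 0.003 + 0.064
   = 0.29
p-value = 0.9903

Since p-value > α = 0.1, we fail to reject H₀.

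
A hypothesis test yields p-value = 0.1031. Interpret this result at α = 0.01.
Since p = 0.1031 > α = 0.01, fail to reject H₀.
There is insufficient evidence to reject the null hypothesis; the result is not statistically significant at the 0.01 level.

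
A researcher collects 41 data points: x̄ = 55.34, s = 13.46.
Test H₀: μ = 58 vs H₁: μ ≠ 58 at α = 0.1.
One-sample t-test:
H₀: μ = 58
H₁: μ ≠ 58
df = n - 1 = 40
t = (x̄ - μ₀) / (s/√n) = (55.34 - 58) / (13.46/√41) = -1.265
p-value = 0.2130

Since p-value > α = 0.1, we fail to reject H₀.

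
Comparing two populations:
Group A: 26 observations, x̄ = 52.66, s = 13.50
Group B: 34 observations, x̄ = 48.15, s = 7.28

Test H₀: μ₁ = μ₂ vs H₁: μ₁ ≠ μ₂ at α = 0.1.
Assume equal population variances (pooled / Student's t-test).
Student's two-sample t-test (equal variances):
H₀: μ₁ = μ₂
H₁: μ₁ ≠ μ₂
df = n₁ + n₂ - 2 = 58
Pooled variance s_p² = [(n₁-1)s₁² + (n₂-1)s₂²] / (n₁ + n₂ - 2) = [(25)(13.50²) + (33)(7.28²)] / 58 = 108.7103
SE = √(s_p²(1/n₁ + 1/n₂)) = √(108.7103 × (1/26 + 1/34)) = 2.7163
t = (x̄₁ - x̄₂) / SE = (52.66 - 48.15) / 2.7163 = 4.51 / 2.7163 = 1.660
p-value = 0.1022

Since p-value > α = 0.1, we fail to reject H₀.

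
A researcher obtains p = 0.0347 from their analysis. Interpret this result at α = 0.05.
Since p = 0.0347 < α = 0.05, reject H₀.
There is sufficient evidence to reject the null hypothesis; the result is statistically significant at the 0.05 level.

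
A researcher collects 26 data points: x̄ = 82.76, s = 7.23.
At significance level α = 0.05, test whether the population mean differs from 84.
One-sample t-test:
H₀: μ = 84
H₁: μ ≠ 84
df = n - 1 = 25
t = (x̄ - μ₀) / (s/√n) = (82.76 - 84) / (7.23/√26) = -0.875
p-value = 0.3902

Since p-value > α = 0.05, we fail to reject H₀.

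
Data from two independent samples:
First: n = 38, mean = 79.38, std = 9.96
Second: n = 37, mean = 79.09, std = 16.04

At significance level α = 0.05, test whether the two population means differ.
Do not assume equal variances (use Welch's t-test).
Welch's two-sample t-test:
H₀: μ₁ = μ₂
H₁: μ₁ ≠ μ₂
s₁²/n₁ = 9.96²/38 = 2.6106,  s₂²/n₂ = 16.04²/37 = 6.9536
SE = √(s₁²/n₁ + s₂²/n₂) = √(2.6106 + 6.9536) = 3.0926
df (Welch-Satterthwaite) = (s₁²/n₁ + s₂²/n₂)² / [(s₁²/n₁)²/(n₁-1) + (s₂²/n₂)²/(n₂-1)] ≈ 59.89
t = (x̄₁ - x̄₂) / SE = (79.38 - 79.09) / 3.0926 = 0.29 / 3.0926 = 0.094
p-value = 0.9256

Since p-value > α = 0.05, we fail to reject H₀.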